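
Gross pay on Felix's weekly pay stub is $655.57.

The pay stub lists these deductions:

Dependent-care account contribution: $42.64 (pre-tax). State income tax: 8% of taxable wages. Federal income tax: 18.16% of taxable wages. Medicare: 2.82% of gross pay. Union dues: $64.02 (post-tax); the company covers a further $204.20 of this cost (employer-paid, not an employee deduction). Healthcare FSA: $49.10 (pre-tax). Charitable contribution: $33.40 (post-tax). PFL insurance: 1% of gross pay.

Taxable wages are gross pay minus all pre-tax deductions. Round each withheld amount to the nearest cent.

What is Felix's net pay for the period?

Dependent-care account contribution: $42.64
Healthcare FSA: $49.10
Pre-tax total = $42.64 + $49.10 = $91.74
Taxable wages = $655.57 − $91.74 = $563.83
Federal income tax: $563.83 × 0.1816 = $102.39
State income tax: $563.83 × 0.08 = $45.11
Medicare: $655.57 × 0.0282 = $18.49
PFL insurance: $655.57 × 0.01 = $6.56
Charitable contribution: $33.40
Union dues: $64.02
(Employer's $204.20 toward union dues is not withheld from the employee.)
Total deductions = $42.64 + $49.10 + $102.39 + $45.11 + $18.49 + $6.56 + $33.40 + $64.02 = $361.71
Net pay = $655.57 − $361.71 = $293.86

$293.86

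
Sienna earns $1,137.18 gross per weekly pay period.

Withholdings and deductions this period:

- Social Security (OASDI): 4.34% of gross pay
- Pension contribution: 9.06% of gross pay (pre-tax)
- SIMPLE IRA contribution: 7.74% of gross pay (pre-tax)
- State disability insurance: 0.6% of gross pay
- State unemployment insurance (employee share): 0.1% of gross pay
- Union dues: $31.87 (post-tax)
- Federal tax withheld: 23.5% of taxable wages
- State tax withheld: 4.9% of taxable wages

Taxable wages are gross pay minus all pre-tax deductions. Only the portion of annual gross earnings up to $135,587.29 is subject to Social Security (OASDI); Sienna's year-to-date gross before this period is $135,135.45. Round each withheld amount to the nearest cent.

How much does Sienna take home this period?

Pension contribution: $1,137.18 × 0.0906 = $103.03
SIMPLE IRA contribution: $1,137.18 × 0.0774 = $88.02
Pre-tax total = $103.03 + $88.02 = $191.05
Taxable wages = $1,137.18 − $191.05 = $946.13
State tax withheld: $946.13 × 0.049 = $46.36
Federal tax withheld: $946.13 × 0.235 = $222.34
Social Security (OASDI): only $135,587.29 − $135,135.45 = $451.84 of this check is subject → $451.84 × 0.0434 = $19.61
State disability insurance: $1,137.18 × 0.006 = $6.82
State unemployment insurance (employee share): $1,137.18 × 0.001 = $1.14
Union dues: $31.87
Total deductions = $103.03 + $88.02 + $46.36 + $222.34 + $19.61 + $6.82 + $1.14 + $31.87 = $519.19
Net pay = $1,137.18 − $519.19 = $617.99

$617.99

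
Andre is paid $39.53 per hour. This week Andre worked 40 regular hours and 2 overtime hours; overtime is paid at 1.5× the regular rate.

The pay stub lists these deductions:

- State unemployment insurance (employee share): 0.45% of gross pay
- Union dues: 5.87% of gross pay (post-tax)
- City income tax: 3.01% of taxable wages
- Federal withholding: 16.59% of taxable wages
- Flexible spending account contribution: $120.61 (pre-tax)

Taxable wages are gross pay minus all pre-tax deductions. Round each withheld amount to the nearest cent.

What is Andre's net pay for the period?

Regular pay: 40 × $39.53 = $1,581.20
Overtime pay: 2 × $39.53 × 1.5 = $118.59
Gross pay = $1,581.20 + $118.59 = $1,699.79
Flexible spending account contribution: $120.61
Taxable wages = $1,699.79 − $120.61 = $1,579.18
City income tax: $1,579.18 × 0.0301 = $47.53
Federal withholding: $1,579.18 × 0.1659 = $261.99
State unemployment insurance (employee share): $1,699.79 × 0.0045 = $7.65
Union dues: $1,699.79 × 0.0587 = $99.78
Total deductions = $120.61 + $47.53 + $261.99 + $7.65 + $99.78 = $537.56
Net pay = $1,699.79 − $537.56 = $1,162.23

$1,162.23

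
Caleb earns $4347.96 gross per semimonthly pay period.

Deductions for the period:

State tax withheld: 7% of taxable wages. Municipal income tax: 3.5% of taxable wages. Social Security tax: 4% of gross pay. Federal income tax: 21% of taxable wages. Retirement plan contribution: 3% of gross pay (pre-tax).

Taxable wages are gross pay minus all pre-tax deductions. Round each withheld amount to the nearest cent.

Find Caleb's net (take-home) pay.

Retirement plan contribution: $4347.96 × 0.03 = $130.44
Taxable wages = $4347.96 − $130.44 = $4217.52
State tax withheld: $4217.52 × 0.07 = $295.23
Federal income tax: $4217.52 × 0.21 = $885.68
Municipal income tax: $4217.52 × 0.035 = $147.61
Social Security tax: $4347.96 × 0.04 = $173.92
Total deductions = $130.44 + $295.23 + $885.68 + $147.61 + $173.92 = $1632.88
Net pay = $4347.96 − $1632.88 = $2715.08

$2715.08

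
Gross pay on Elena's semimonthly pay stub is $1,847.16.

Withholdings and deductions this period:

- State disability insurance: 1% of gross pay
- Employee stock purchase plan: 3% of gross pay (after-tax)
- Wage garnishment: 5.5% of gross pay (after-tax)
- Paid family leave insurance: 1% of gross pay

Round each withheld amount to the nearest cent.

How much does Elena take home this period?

$1,653.22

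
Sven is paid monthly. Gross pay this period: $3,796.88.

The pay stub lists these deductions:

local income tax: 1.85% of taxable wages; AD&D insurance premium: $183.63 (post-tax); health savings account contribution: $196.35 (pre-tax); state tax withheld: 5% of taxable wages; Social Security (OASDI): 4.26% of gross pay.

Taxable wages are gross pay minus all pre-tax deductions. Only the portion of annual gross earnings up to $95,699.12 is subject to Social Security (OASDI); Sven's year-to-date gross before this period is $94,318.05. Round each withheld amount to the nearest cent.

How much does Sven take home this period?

$3,111.43

Health savings account contribution: $196.35
Taxable wages = $3,796.88 − $196.35 = $3,600.53
Local income tax: $3,600.53 × 0.0185 = $66.61
State tax withheld: $3,600.53 × 0.05 = $180.03
Social Security (OASDI): only $95,699.12 − $94,318.05 = $1,381.07 of this check is subject → $1,381.07 × 0.0426 = $58.83
AD&D insurance premium: $183.63
Total deductions = $196.35 + $66.61 + $180.03 + $58.83 + $183.63 = $685.45
Net pay = $3,796.88 − $685.45 = $3,111.43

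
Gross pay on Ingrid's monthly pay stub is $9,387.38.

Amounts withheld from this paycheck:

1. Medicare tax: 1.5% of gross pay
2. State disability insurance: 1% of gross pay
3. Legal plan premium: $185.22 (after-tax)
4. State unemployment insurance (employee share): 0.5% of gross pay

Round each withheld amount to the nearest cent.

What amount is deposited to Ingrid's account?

$8,920.54

State disability insurance: $9,387.38 × 0.01 = $93.87
Medicare tax: $9,387.38 × 0.015 = $140.81
State unemployment insurance (employee share): $9,387.38 × 0.005 = $46.94
Legal plan premium: $185.22
Total deductions = $93.87 + $140.81 + $46.94 + $185.22 = $466.84
Net pay = $9,387.38 − $466.84 = $8,920.54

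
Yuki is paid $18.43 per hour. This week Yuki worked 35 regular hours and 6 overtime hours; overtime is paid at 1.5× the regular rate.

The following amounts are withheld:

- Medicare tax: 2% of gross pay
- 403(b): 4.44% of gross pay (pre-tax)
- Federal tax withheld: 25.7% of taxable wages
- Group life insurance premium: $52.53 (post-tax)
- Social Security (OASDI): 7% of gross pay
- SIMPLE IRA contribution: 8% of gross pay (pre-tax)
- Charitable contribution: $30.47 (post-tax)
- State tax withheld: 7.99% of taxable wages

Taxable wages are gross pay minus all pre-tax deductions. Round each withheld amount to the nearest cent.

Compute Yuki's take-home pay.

Regular pay: 35 × $18.43 = $645.05
Overtime pay: 6 × $18.43 × 1.5 = $165.87
Gross pay = $645.05 + $165.87 = $810.92
SIMPLE IRA contribution: $810.92 × 0.08 = $64.87
403(b): $810.92 × 0.0444 = $36.00
Pre-tax total = $64.87 + $36.00 = $100.87
Taxable wages = $810.92 − $100.87 = $710.05
Federal tax withheld: $710.05 × 0.257 = $182.48
State tax withheld: $710.05 × 0.0799 = $56.73
Medicare tax: $810.92 × 0.02 = $16.22
Social Security (OASDI): $810.92 × 0.07 = $56.76
Charitable contribution: $30.47
Group life insurance premium: $52.53
Total deductions = $64.87 + $36.00 + $182.48 + $56.73 + $16.22 + $56.76 + $30.47 + $52.53 = $496.06
Net pay = $810.92 − $496.06 = $314.86

$314.86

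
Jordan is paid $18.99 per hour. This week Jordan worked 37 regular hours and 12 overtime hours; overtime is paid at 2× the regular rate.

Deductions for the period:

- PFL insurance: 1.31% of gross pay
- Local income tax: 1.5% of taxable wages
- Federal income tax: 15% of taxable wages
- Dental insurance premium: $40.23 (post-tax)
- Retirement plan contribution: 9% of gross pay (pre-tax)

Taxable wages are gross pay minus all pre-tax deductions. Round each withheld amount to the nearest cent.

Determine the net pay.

$824.80

Regular pay: 37 × $18.99 = $702.63
Overtime pay: 12 × $18.99 × 2 = $455.76
Gross pay = $702.63 + $455.76 = $1,158.39
Retirement plan contribution: $1,158.39 × 0.09 = $104.26
Taxable wages = $1,158.39 − $104.26 = $1,054.13
Federal income tax: $1,054.13 × 0.15 = $158.12
Local income tax: $1,054.13 × 0.015 = $15.81
PFL insurance: $1,158.39 × 0.0131 = $15.17
Dental insurance premium: $40.23
Total deductions = $104.26 + $158.12 + $15.81 + $15.17 + $40.23 = $333.59
Net pay = $1,158.39 − $333.59 = $824.80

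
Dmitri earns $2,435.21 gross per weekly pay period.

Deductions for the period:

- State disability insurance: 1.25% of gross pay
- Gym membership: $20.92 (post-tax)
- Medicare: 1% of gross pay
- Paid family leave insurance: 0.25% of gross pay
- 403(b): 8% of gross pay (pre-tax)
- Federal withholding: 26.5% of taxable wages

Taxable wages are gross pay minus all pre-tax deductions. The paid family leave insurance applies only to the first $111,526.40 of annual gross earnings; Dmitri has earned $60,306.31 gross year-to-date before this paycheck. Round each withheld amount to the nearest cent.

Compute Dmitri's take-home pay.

$1,564.89

403(b): $2,435.21 × 0.08 = $194.82
Taxable wages = $2,435.21 − $194.82 = $2,240.39
Federal withholding: $2,240.39 × 0.265 = $593.70
State disability insurance: $2,435.21 × 0.0125 = $30.44
Medicare: $2,435.21 × 0.01 = $24.35
Paid family leave insurance: cap not yet reached, full $2,435.21 is subject → $2,435.21 × 0.0025 = $6.09
Gym membership: $20.92
Total deductions = $194.82 + $593.70 + $30.44 + $24.35 + $6.09 + $20.92 = $870.32
Net pay = $2,435.21 − $870.32 = $1,564.89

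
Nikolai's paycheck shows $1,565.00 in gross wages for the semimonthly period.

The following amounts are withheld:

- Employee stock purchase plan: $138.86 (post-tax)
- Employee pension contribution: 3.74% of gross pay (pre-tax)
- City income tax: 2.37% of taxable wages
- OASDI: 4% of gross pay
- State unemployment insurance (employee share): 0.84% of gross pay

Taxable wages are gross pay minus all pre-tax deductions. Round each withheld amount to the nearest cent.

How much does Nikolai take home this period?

Employee pension contribution: $1,565.00 × 0.0374 = $58.53
Taxable wages = $1,565.00 − $58.53 = $1,506.47
City income tax: $1,506.47 × 0.0237 = $35.70
OASDI: $1,565.00 × 0.04 = $62.60
State unemployment insurance (employee share): $1,565.00 × 0.0084 = $13.15
Employee stock purchase plan: $138.86
Total deductions = $58.53 + $35.70 + $62.60 + $13.15 + $138.86 = $308.84
Net pay = $1,565.00 − $308.84 = $1,256.16

$1,256.16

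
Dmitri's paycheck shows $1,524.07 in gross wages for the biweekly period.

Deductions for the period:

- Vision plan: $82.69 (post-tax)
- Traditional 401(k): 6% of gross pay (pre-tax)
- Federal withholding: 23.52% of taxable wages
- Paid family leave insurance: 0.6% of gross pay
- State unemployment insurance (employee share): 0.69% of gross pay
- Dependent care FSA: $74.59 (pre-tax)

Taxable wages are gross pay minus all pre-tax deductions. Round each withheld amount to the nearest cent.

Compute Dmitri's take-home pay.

Traditional 401(k): $1,524.07 × 0.06 = $91.44
Dependent care FSA: $74.59
Pre-tax total = $91.44 + $74.59 = $166.03
Taxable wages = $1,524.07 − $166.03 = $1,358.04
Federal withholding: $1,358.04 × 0.2352 = $319.41
Paid family leave insurance: $1,524.07 × 0.006 = $9.14
State unemployment insurance (employee share): $1,524.07 × 0.0069 = $10.52
Vision plan: $82.69
Total deductions = $91.44 + $74.59 + $319.41 + $9.14 + $10.52 + $82.69 = $587.79
Net pay = $1,524.07 − $587.79 = $936.28

$936.28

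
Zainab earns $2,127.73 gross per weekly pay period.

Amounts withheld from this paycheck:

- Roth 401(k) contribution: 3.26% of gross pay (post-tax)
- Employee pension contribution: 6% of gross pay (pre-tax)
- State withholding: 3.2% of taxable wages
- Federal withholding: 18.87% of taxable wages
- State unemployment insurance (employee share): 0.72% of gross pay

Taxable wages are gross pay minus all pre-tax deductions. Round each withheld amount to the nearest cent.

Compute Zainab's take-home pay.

$1,473.98

Employee pension contribution: $2,127.73 × 0.06 = $127.66
Taxable wages = $2,127.73 − $127.66 = $2,000.07
Federal withholding: $2,000.07 × 0.1887 = $377.41
State withholding: $2,000.07 × 0.032 = $64.00
State unemployment insurance (employee share): $2,127.73 × 0.0072 = $15.32
Roth 401(k) contribution: $2,127.73 × 0.0326 = $69.36
Total deductions = $127.66 + $377.41 + $64.00 + $15.32 + $69.36 = $653.75
Net pay = $2,127.73 − $653.75 = $1,473.98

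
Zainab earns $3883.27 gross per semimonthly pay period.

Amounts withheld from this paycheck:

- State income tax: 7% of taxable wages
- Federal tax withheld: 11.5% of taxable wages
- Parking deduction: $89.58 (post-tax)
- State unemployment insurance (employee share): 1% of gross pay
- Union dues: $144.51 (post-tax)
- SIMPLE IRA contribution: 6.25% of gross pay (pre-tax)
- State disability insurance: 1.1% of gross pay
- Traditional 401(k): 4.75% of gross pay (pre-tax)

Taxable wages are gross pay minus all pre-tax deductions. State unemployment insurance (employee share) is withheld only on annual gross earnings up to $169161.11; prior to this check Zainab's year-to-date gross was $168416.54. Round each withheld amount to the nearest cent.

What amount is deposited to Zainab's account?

$2532.47

SIMPLE IRA contribution: $3883.27 × 0.0625 = $242.70
Traditional 401(k): $3883.27 × 0.0475 = $184.46
Pre-tax total = $242.70 + $184.46 = $427.16
Taxable wages = $3883.27 − $427.16 = $3456.11
State income tax: $3456.11 × 0.07 = $241.93
Federal tax withheld: $3456.11 × 0.115 = $397.45
State unemployment insurance (employee share): only $169161.11 − $168416.54 = $744.57 of this check is subject → $744.57 × 0.01 = $7.45
State disability insurance: $3883.27 × 0.011 = $42.72
Union dues: $144.51
Parking deduction: $89.58
Total deductions = $242.70 + $184.46 + $241.93 + $397.45 + $7.45 + $42.72 + $144.51 + $89.58 = $1350.80
Net pay = $3883.27 − $1350.80 = $2532.47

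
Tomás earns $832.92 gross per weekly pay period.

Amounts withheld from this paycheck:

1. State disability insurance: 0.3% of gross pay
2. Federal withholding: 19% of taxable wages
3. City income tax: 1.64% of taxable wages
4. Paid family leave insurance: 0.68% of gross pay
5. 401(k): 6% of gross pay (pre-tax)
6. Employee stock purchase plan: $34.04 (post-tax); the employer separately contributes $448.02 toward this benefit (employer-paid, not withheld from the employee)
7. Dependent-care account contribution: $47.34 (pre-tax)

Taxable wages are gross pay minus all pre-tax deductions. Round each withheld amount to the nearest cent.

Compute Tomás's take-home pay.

Dependent-care account contribution: $47.34
401(k): $832.92 × 0.06 = $49.98
Pre-tax total = $47.34 + $49.98 = $97.32
Taxable wages = $832.92 − $97.32 = $735.60
Federal withholding: $735.60 × 0.19 = $139.76
City income tax: $735.60 × 0.0164 = $12.06
Paid family leave insurance: $832.92 × 0.0068 = $5.66
State disability insurance: $832.92 × 0.003 = $2.50
Employee stock purchase plan: $34.04
(Employer's $448.02 toward employee stock purchase plan is not withheld from the employee.)
Total deductions = $47.34 + $49.98 + $139.76 + $12.06 + $5.66 + $2.50 + $34.04 = $291.34
Net pay = $832.92 − $291.34 = $541.58

$541.58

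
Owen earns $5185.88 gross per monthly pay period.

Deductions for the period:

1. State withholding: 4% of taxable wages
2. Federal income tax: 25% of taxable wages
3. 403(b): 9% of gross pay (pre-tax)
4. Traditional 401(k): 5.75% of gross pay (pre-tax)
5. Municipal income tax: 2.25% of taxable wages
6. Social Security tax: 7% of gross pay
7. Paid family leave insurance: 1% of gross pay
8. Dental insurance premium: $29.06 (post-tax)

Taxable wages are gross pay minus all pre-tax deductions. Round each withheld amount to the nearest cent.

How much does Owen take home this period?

$2595.48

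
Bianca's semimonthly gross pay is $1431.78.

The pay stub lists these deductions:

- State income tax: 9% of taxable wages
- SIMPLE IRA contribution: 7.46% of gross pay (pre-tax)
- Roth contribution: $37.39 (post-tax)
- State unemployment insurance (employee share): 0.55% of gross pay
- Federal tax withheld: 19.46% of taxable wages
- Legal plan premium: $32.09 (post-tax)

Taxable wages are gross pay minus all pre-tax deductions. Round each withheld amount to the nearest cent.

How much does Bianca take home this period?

$870.53

SIMPLE IRA contribution: $1431.78 × 0.0746 = $106.81
Taxable wages = $1431.78 − $106.81 = $1324.97
Federal tax withheld: $1324.97 × 0.1946 = $257.84
State income tax: $1324.97 × 0.09 = $119.25
State unemployment insurance (employee share): $1431.78 × 0.0055 = $7.87
Roth contribution: $37.39
Legal plan premium: $32.09
Total deductions = $106.81 + $257.84 + $119.25 + $7.87 + $37.39 + $32.09 = $561.25
Net pay = $1431.78 − $561.25 = $870.53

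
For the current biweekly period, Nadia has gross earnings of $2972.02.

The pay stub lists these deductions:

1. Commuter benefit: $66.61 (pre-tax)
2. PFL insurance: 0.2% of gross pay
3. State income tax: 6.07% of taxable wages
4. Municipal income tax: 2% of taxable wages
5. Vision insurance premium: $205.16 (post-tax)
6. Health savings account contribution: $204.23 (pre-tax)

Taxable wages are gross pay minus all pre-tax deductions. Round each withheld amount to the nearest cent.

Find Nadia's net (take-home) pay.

$2272.10

Commuter benefit: $66.61
Health savings account contribution: $204.23
Pre-tax total = $66.61 + $204.23 = $270.84
Taxable wages = $2972.02 − $270.84 = $2701.18
Municipal income tax: $2701.18 × 0.02 = $54.02
State income tax: $2701.18 × 0.0607 = $163.96
PFL insurance: $2972.02 × 0.002 = $5.94
Vision insurance premium: $205.16
Total deductions = $66.61 + $204.23 + $54.02 + $163.96 + $5.94 + $205.16 = $699.92
Net pay = $2972.02 − $699.92 = $2272.10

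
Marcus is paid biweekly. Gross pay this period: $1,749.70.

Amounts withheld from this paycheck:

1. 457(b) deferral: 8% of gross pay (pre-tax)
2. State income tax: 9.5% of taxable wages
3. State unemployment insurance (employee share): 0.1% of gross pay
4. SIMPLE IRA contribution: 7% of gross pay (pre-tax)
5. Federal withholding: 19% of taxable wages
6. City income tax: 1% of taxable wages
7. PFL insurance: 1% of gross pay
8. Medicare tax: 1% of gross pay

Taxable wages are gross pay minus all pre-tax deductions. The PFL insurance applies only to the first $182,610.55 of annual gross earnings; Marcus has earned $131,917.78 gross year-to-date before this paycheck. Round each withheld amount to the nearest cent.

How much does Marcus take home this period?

SIMPLE IRA contribution: $1,749.70 × 0.07 = $122.48
457(b) deferral: $1,749.70 × 0.08 = $139.98
Pre-tax total = $122.48 + $139.98 = $262.46
Taxable wages = $1,749.70 − $262.46 = $1,487.24
Federal withholding: $1,487.24 × 0.19 = $282.58
State income tax: $1,487.24 × 0.095 = $141.29
City income tax: $1,487.24 × 0.01 = $14.87
PFL insurance: cap not yet reached, full $1,749.70 is subject → $1,749.70 × 0.01 = $17.50
Medicare tax: $1,749.70 × 0.01 = $17.50
State unemployment insurance (employee share): $1,749.70 × 0.001 = $1.75
Total deductions = $122.48 + $139.98 + $282.58 + $141.29 + $14.87 + $17.50 + $17.50 + $1.75 = $737.95
Net pay = $1,749.70 − $737.95 = $1,011.75

$1,011.75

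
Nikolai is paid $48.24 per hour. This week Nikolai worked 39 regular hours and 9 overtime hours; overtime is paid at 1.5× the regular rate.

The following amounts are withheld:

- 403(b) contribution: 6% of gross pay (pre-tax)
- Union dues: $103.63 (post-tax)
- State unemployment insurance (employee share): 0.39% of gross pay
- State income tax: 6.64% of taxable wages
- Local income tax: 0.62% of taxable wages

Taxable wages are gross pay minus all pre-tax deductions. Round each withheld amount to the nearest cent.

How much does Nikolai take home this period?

$2,094.30

Regular pay: 39 × $48.24 = $1,881.36
Overtime pay: 9 × $48.24 × 1.5 = $651.24
Gross pay = $1,881.36 + $651.24 = $2,532.60
403(b) contribution: $2,532.60 × 0.06 = $151.96
Taxable wages = $2,532.60 − $151.96 = $2,380.64
Local income tax: $2,380.64 × 0.0062 = $14.76
State income tax: $2,380.64 × 0.0664 = $158.07
State unemployment insurance (employee share): $2,532.60 × 0.0039 = $9.88
Union dues: $103.63
Total deductions = $151.96 + $14.76 + $158.07 + $9.88 + $103.63 = $438.30
Net pay = $2,532.60 − $438.30 = $2,094.30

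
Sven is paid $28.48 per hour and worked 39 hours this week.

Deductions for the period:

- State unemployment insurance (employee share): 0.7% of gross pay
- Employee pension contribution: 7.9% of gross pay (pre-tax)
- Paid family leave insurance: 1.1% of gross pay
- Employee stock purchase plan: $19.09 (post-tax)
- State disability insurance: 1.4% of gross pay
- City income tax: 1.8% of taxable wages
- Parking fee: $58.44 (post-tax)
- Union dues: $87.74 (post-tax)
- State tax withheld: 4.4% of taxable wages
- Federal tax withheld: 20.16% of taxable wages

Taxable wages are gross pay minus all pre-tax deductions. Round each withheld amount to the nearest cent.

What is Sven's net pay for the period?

Gross pay: 39 × $28.48 = $1,110.72
Employee pension contribution: $1,110.72 × 0.079 = $87.75
Taxable wages = $1,110.72 − $87.75 = $1,022.97
State tax withheld: $1,022.97 × 0.044 = $45.01
Federal tax withheld: $1,022.97 × 0.2016 = $206.23
City income tax: $1,022.97 × 0.018 = $18.41
Paid family leave insurance: $1,110.72 × 0.011 = $12.22
State unemployment insurance (employee share): $1,110.72 × 0.007 = $7.78
State disability insurance: $1,110.72 × 0.014 = $15.55
Union dues: $87.74
Employee stock purchase plan: $19.09
Parking fee: $58.44
Total deductions = $87.75 + $45.01 + $206.23 + $18.41 + $12.22 + $7.78 + $15.55 + $87.74 + $19.09 + $58.44 = $558.22
Net pay = $1,110.72 − $558.22 = $552.50

$552.50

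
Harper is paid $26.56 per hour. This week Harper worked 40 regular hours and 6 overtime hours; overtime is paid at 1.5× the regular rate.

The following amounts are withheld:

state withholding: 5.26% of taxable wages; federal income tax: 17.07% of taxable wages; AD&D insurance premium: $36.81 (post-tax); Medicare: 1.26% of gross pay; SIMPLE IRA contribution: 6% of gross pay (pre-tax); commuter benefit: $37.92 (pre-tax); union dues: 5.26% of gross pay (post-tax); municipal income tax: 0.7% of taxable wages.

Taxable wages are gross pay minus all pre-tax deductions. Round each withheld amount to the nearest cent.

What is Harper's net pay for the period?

$790.76

Regular pay: 40 × $26.56 = $1,062.40
Overtime pay: 6 × $26.56 × 1.5 = $239.04
Gross pay = $1,062.40 + $239.04 = $1,301.44
SIMPLE IRA contribution: $1,301.44 × 0.06 = $78.09
Commuter benefit: $37.92
Pre-tax total = $78.09 + $37.92 = $116.01
Taxable wages = $1,301.44 − $116.01 = $1,185.43
State withholding: $1,185.43 × 0.0526 = $62.35
Federal income tax: $1,185.43 × 0.1707 = $202.35
Municipal income tax: $1,185.43 × 0.007 = $8.30
Medicare: $1,301.44 × 0.0126 = $16.40
AD&D insurance premium: $36.81
Union dues: $1,301.44 × 0.0526 = $68.46
Total deductions = $78.09 + $37.92 + $62.35 + $202.35 + $8.30 + $16.40 + $36.81 + $68.46 = $510.68
Net pay = $1,301.44 − $510.68 = $790.76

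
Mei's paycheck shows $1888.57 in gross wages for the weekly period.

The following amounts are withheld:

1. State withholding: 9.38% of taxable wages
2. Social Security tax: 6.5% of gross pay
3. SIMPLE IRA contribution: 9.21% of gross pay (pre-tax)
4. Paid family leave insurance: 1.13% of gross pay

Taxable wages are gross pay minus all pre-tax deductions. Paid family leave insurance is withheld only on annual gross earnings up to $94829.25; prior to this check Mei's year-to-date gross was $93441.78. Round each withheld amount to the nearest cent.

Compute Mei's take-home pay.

$1415.36

SIMPLE IRA contribution: $1888.57 × 0.0921 = $173.94
Taxable wages = $1888.57 − $173.94 = $1714.63
State withholding: $1714.63 × 0.0938 = $160.83
Social Security tax: $1888.57 × 0.065 = $122.76
Paid family leave insurance: only $94829.25 − $93441.78 = $1387.47 of this check is subject → $1387.47 × 0.0113 = $15.68
Total deductions = $173.94 + $160.83 + $122.76 + $15.68 = $473.21
Net pay = $1888.57 − $473.21 = $1415.36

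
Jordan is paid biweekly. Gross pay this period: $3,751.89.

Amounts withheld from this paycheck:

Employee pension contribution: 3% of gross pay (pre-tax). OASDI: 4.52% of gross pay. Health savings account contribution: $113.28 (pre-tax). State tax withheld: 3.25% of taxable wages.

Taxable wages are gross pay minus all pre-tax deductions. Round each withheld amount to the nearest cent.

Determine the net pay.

$3,241.86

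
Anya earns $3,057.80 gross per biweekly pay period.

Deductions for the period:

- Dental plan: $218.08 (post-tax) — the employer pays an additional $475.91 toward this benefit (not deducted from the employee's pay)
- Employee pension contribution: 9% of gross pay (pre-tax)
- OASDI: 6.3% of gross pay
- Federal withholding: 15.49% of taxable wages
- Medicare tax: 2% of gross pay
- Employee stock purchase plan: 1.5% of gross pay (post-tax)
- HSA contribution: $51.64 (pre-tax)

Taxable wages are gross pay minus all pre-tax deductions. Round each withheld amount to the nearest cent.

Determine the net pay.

Employee pension contribution: $3,057.80 × 0.09 = $275.20
HSA contribution: $51.64
Pre-tax total = $275.20 + $51.64 = $326.84
Taxable wages = $3,057.80 − $326.84 = $2,730.96
Federal withholding: $2,730.96 × 0.1549 = $423.03
OASDI: $3,057.80 × 0.063 = $192.64
Medicare tax: $3,057.80 × 0.02 = $61.16
Employee stock purchase plan: $3,057.80 × 0.015 = $45.87
Dental plan: $218.08
(Employer's $475.91 toward dental plan is not withheld from the employee.)
Total deductions = $275.20 + $51.64 + $423.03 + $192.64 + $61.16 + $45.87 + $218.08 = $1,267.62
Net pay = $3,057.80 − $1,267.62 = $1,790.18

$1,790.18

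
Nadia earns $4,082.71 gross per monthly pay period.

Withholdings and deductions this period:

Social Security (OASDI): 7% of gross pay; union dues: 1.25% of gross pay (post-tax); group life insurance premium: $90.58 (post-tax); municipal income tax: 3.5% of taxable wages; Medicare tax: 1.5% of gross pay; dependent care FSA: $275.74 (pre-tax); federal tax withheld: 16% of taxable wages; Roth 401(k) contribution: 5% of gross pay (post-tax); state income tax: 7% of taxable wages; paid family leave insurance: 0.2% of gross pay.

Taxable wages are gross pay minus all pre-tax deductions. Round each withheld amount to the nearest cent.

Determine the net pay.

$2,097.17

Dependent care FSA: $275.74
Taxable wages = $4,082.71 − $275.74 = $3,806.97
Municipal income tax: $3,806.97 × 0.035 = $133.24
State income tax: $3,806.97 × 0.07 = $266.49
Federal tax withheld: $3,806.97 × 0.16 = $609.12
Medicare tax: $4,082.71 × 0.015 = $61.24
Social Security (OASDI): $4,082.71 × 0.07 = $285.79
Paid family leave insurance: $4,082.71 × 0.002 = $8.17
Group life insurance premium: $90.58
Union dues: $4,082.71 × 0.0125 = $51.03
Roth 401(k) contribution: $4,082.71 × 0.05 = $204.14
Total deductions = $275.74 + $133.24 + $266.49 + $609.12 + $61.24 + $285.79 + $8.17 + $90.58 + $51.03 + $204.14 = $1,985.54
Net pay = $4,082.71 − $1,985.54 = $2,097.17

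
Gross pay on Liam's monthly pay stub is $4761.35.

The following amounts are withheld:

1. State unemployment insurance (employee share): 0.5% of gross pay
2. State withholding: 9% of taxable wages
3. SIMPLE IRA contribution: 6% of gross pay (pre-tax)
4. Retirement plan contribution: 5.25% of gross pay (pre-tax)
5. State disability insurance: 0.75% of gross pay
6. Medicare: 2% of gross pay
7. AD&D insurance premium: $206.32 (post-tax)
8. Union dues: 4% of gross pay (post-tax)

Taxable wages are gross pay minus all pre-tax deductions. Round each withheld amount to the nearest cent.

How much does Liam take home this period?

Retirement plan contribution: $4761.35 × 0.0525 = $249.97
SIMPLE IRA contribution: $4761.35 × 0.06 = $285.68
Pre-tax total = $249.97 + $285.68 = $535.65
Taxable wages = $4761.35 − $535.65 = $4225.70
State withholding: $4225.70 × 0.09 = $380.31
State disability insurance: $4761.35 × 0.0075 = $35.71
State unemployment insurance (employee share): $4761.35 × 0.005 = $23.81
Medicare: $4761.35 × 0.02 = $95.23
AD&D insurance premium: $206.32
Union dues: $4761.35 × 0.04 = $190.45
Total deductions = $249.97 + $285.68 + $380.31 + $35.71 + $23.81 + $95.23 + $206.32 + $190.45 = $1467.48
Net pay = $4761.35 − $1467.48 = $3293.87

$3293.87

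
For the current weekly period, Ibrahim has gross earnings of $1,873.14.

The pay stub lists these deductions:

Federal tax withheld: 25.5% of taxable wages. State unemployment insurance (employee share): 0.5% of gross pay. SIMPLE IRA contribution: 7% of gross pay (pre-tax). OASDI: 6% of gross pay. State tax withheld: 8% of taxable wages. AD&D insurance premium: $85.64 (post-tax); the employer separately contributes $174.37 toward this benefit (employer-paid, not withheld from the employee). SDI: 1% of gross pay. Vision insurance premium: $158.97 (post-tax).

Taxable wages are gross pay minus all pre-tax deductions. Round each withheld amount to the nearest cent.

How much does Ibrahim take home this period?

$773.34

SIMPLE IRA contribution: $1,873.14 × 0.07 = $131.12
Taxable wages = $1,873.14 − $131.12 = $1,742.02
Federal tax withheld: $1,742.02 × 0.255 = $444.22
State tax withheld: $1,742.02 × 0.08 = $139.36
State unemployment insurance (employee share): $1,873.14 × 0.005 = $9.37
SDI: $1,873.14 × 0.01 = $18.73
OASDI: $1,873.14 × 0.06 = $112.39
Vision insurance premium: $158.97
AD&D insurance premium: $85.64
(Employer's $174.37 toward AD&D insurance premium is not withheld from the employee.)
Total deductions = $131.12 + $444.22 + $139.36 + $9.37 + $18.73 + $112.39 + $158.97 + $85.64 = $1,099.80
Net pay = $1,873.14 − $1,099.80 = $773.34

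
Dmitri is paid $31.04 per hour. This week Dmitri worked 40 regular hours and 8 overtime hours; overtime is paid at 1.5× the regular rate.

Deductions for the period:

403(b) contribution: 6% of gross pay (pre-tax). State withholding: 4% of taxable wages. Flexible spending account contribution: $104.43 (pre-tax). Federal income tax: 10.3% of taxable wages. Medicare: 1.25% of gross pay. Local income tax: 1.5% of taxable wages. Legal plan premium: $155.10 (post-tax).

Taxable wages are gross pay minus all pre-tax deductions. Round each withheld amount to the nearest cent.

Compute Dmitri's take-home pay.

$1014.31

Regular pay: 40 × $31.04 = $1241.60
Overtime pay: 8 × $31.04 × 1.5 = $372.48
Gross pay = $1241.60 + $372.48 = $1614.08
Flexible spending account contribution: $104.43
403(b) contribution: $1614.08 × 0.06 = $96.84
Pre-tax total = $104.43 + $96.84 = $201.27
Taxable wages = $1614.08 − $201.27 = $1412.81
Local income tax: $1412.81 × 0.015 = $21.19
State withholding: $1412.81 × 0.04 = $56.51
Federal income tax: $1412.81 × 0.103 = $145.52
Medicare: $1614.08 × 0.0125 = $20.18
Legal plan premium: $155.10
Total deductions = $104.43 + $96.84 + $21.19 + $56.51 + $145.52 + $20.18 + $155.10 = $599.77
Net pay = $1614.08 − $599.77 = $1014.31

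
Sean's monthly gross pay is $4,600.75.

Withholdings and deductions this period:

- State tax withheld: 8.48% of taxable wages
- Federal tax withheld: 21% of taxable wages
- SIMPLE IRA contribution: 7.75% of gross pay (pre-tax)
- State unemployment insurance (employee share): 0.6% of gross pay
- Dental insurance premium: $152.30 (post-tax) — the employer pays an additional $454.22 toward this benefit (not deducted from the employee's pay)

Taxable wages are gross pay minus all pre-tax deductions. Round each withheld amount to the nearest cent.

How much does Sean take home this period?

$2,813.10

SIMPLE IRA contribution: $4,600.75 × 0.0775 = $356.56
Taxable wages = $4,600.75 − $356.56 = $4,244.19
Federal tax withheld: $4,244.19 × 0.21 = $891.28
State tax withheld: $4,244.19 × 0.0848 = $359.91
State unemployment insurance (employee share): $4,600.75 × 0.006 = $27.60
Dental insurance premium: $152.30
(Employer's $454.22 toward dental insurance premium is not withheld from the employee.)
Total deductions = $356.56 + $891.28 + $359.91 + $27.60 + $152.30 = $1,787.65
Net pay = $4,600.75 − $1,787.65 = $2,813.10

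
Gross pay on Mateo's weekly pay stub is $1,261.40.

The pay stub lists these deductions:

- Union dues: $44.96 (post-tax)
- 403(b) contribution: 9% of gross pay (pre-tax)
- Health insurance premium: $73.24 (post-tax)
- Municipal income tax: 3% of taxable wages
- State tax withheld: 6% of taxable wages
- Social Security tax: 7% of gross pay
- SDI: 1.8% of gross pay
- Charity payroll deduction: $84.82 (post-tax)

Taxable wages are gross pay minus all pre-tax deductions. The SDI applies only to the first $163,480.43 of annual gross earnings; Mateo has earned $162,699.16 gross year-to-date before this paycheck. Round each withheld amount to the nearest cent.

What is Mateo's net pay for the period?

403(b) contribution: $1,261.40 × 0.09 = $113.53
Taxable wages = $1,261.40 − $113.53 = $1,147.87
State tax withheld: $1,147.87 × 0.06 = $68.87
Municipal income tax: $1,147.87 × 0.03 = $34.44
Social Security tax: $1,261.40 × 0.07 = $88.30
SDI: only $163,480.43 − $162,699.16 = $781.27 of this check is subject → $781.27 × 0.018 = $14.06
Health insurance premium: $73.24
Union dues: $44.96
Charity payroll deduction: $84.82
Total deductions = $113.53 + $68.87 + $34.44 + $88.30 + $14.06 + $73.24 + $44.96 + $84.82 = $522.22
Net pay = $1,261.40 − $522.22 = $739.18

$739.18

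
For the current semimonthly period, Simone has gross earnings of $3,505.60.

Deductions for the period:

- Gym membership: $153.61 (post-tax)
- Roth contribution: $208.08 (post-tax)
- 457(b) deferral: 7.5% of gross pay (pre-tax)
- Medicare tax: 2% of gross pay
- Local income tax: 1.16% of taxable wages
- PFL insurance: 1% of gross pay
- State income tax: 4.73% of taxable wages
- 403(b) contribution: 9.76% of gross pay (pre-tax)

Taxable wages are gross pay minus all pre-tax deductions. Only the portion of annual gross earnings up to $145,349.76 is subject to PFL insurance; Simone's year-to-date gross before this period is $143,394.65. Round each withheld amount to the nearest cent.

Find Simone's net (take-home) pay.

457(b) deferral: $3,505.60 × 0.075 = $262.92
403(b) contribution: $3,505.60 × 0.0976 = $342.15
Pre-tax total = $262.92 + $342.15 = $605.07
Taxable wages = $3,505.60 − $605.07 = $2,900.53
Local income tax: $2,900.53 × 0.0116 = $33.65
State income tax: $2,900.53 × 0.0473 = $137.20
Medicare tax: $3,505.60 × 0.02 = $70.11
PFL insurance: only $145,349.76 − $143,394.65 = $1,955.11 of this check is subject → $1,955.11 × 0.01 = $19.55
Gym membership: $153.61
Roth contribution: $208.08
Total deductions = $262.92 + $342.15 + $33.65 + $137.20 + $70.11 + $19.55 + $153.61 + $208.08 = $1,227.27
Net pay = $3,505.60 − $1,227.27 = $2,278.33

$2,278.33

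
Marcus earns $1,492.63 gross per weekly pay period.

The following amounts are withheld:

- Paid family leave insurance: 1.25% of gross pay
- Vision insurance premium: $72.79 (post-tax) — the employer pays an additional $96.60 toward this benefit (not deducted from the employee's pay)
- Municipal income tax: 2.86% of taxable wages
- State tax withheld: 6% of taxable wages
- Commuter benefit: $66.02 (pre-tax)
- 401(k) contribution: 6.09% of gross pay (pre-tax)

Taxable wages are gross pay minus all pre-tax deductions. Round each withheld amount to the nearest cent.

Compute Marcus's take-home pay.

Commuter benefit: $66.02
401(k) contribution: $1,492.63 × 0.0609 = $90.90
Pre-tax total = $66.02 + $90.90 = $156.92
Taxable wages = $1,492.63 − $156.92 = $1,335.71
Municipal income tax: $1,335.71 × 0.0286 = $38.20
State tax withheld: $1,335.71 × 0.06 = $80.14
Paid family leave insurance: $1,492.63 × 0.0125 = $18.66
Vision insurance premium: $72.79
(Employer's $96.60 toward vision insurance premium is not withheld from the employee.)
Total deductions = $66.02 + $90.90 + $38.20 + $80.14 + $18.66 + $72.79 = $366.71
Net pay = $1,492.63 − $366.71 = $1,125.92

$1,125.92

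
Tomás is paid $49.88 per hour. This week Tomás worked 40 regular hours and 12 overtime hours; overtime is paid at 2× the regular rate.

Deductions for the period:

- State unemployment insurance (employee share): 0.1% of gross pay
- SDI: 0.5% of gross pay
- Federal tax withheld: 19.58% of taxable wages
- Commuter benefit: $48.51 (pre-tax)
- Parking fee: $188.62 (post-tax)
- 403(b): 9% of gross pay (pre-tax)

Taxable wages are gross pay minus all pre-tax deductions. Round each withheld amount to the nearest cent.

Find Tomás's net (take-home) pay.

Regular pay: 40 × $49.88 = $1,995.20
Overtime pay: 12 × $49.88 × 2 = $1,197.12
Gross pay = $1,995.20 + $1,197.12 = $3,192.32
403(b): $3,192.32 × 0.09 = $287.31
Commuter benefit: $48.51
Pre-tax total = $287.31 + $48.51 = $335.82
Taxable wages = $3,192.32 − $335.82 = $2,856.50
Federal tax withheld: $2,856.50 × 0.1958 = $559.30
State unemployment insurance (employee share): $3,192.32 × 0.001 = $3.19
SDI: $3,192.32 × 0.005 = $15.96
Parking fee: $188.62
Total deductions = $287.31 + $48.51 + $559.30 + $3.19 + $15.96 + $188.62 = $1,102.89
Net pay = $3,192.32 − $1,102.89 = $2,089.43

$2,089.43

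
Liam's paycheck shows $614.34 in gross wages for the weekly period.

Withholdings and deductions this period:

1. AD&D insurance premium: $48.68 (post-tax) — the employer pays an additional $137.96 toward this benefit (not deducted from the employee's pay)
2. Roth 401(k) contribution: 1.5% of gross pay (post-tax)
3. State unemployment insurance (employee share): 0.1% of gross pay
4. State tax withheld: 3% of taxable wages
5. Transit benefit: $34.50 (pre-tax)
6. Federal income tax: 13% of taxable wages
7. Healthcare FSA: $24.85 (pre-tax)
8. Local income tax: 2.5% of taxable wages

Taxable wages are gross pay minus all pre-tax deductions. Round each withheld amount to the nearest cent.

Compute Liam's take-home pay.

Transit benefit: $34.50
Healthcare FSA: $24.85
Pre-tax total = $34.50 + $24.85 = $59.35
Taxable wages = $614.34 − $59.35 = $554.99
Local income tax: $554.99 × 0.025 = $13.87
State tax withheld: $554.99 × 0.03 = $16.65
Federal income tax: $554.99 × 0.13 = $72.15
State unemployment insurance (employee share): $614.34 × 0.001 = $0.61
AD&D insurance premium: $48.68
Roth 401(k) contribution: $614.34 × 0.015 = $9.22
(Employer's $137.96 toward AD&D insurance premium is not withheld from the employee.)
Total deductions = $34.50 + $24.85 + $13.87 + $16.65 + $72.15 + $0.61 + $48.68 + $9.22 = $220.53
Net pay = $614.34 − $220.53 = $393.81

$393.81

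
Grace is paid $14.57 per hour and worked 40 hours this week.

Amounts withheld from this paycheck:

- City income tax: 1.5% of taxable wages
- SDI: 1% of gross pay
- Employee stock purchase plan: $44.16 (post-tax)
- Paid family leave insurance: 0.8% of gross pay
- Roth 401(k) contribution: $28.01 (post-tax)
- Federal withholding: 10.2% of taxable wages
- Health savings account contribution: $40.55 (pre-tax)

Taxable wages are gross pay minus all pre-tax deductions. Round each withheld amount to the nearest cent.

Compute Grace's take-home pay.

Gross pay: 40 × $14.57 = $582.80
Health savings account contribution: $40.55
Taxable wages = $582.80 − $40.55 = $542.25
City income tax: $542.25 × 0.015 = $8.13
Federal withholding: $542.25 × 0.102 = $55.31
Paid family leave insurance: $582.80 × 0.008 = $4.66
SDI: $582.80 × 0.01 = $5.83
Roth 401(k) contribution: $28.01
Employee stock purchase plan: $44.16
Total deductions = $40.55 + $8.13 + $55.31 + $4.66 + $5.83 + $28.01 + $44.16 = $186.65
Net pay = $582.80 − $186.65 = $396.15

$396.15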